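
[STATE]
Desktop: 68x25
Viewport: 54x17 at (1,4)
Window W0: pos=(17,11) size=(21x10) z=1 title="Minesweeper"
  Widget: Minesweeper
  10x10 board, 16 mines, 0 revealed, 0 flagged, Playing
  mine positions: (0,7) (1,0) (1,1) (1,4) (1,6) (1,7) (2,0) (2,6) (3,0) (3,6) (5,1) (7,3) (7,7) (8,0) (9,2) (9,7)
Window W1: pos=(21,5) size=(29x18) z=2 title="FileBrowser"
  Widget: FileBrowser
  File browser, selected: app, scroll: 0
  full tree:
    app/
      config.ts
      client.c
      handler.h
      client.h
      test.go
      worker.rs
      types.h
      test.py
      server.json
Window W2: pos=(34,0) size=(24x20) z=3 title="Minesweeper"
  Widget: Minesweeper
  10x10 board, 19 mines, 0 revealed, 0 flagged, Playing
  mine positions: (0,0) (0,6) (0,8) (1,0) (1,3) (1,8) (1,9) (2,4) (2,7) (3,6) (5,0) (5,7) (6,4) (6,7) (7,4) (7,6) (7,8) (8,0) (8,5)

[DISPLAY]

                                 ┃■■■■■■■■■■          
                    ┏━━━━━━━━━━━━┃■■■■■■■■■■          
                    ┃ FileBrowser┃■■■■■■■■■■          
                    ┠────────────┃■■■■■■■■■■          
                    ┃> [-] app/  ┃■■■■■■■■■■          
                    ┃    config.t┃■■■■■■■■■■          
                    ┃    client.c┃■■■■■■■■■■          
                ┏━━━┃    handler.┃■■■■■■■■■■          
                ┃ Mi┃    client.h┃■■■■■■■■■■          
                ┠───┃    test.go ┃                    
                ┃■■■┃    worker.r┃                    
                ┃■■■┃    types.h ┃                    
                ┃■■■┃    test.py ┃                    
                ┃■■■┃    server.j┃                    
                ┃■■■┃            ┃                    
                ┃■■■┃            ┗━━━━━━━━━━━━━━━━━━━━
                ┗━━━┃                           ┃     


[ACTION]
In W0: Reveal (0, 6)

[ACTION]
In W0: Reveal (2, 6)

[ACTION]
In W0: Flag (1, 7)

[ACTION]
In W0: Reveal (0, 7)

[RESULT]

                                 ┃■■■■■■■■■■          
                    ┏━━━━━━━━━━━━┃■■■■■■■■■■          
                    ┃ FileBrowser┃■■■■■■■■■■          
                    ┠────────────┃■■■■■■■■■■          
                    ┃> [-] app/  ┃■■■■■■■■■■          
                    ┃    config.t┃■■■■■■■■■■          
                    ┃    client.c┃■■■■■■■■■■          
                ┏━━━┃    handler.┃■■■■■■■■■■          
                ┃ Mi┃    client.h┃■■■■■■■■■■          
                ┠───┃    test.go ┃                    
                ┃■■■┃    worker.r┃                    
                ┃✹✹■┃    types.h ┃                    
                ┃✹■■┃    test.py ┃                    
                ┃✹■■┃    server.j┃                    
                ┃■■■┃            ┃                    
                ┃■✹■┃            ┗━━━━━━━━━━━━━━━━━━━━
                ┗━━━┃                           ┃     


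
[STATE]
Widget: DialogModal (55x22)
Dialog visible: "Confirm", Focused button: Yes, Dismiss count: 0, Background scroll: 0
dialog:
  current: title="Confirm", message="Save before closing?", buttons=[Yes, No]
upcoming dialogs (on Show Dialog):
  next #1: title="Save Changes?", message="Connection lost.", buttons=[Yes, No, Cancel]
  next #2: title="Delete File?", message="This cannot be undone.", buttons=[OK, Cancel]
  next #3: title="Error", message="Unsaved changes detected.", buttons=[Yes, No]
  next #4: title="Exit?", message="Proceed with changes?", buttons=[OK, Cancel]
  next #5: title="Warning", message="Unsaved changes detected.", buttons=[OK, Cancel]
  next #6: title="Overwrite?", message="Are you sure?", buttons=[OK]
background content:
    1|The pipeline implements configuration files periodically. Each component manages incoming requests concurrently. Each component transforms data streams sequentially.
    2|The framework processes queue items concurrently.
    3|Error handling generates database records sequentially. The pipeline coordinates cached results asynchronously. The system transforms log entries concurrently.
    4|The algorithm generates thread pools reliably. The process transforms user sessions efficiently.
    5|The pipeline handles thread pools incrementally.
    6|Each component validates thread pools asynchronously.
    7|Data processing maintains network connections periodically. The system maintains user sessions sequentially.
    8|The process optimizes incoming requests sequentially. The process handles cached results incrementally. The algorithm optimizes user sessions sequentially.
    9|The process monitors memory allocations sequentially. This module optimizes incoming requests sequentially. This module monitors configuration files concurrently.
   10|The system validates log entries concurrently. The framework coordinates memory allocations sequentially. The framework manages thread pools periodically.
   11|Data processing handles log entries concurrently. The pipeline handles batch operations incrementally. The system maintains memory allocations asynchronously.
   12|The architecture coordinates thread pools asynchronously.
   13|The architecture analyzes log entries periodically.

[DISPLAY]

The pipeline implements configuration files periodicall
The framework processes queue items concurrently.      
Error handling generates database records sequentially.
The algorithm generates thread pools reliably. The proc
The pipeline handles thread pools incrementally.       
Each component validates thread pools asynchronously.  
Data processing maintains network connections periodica
The process optimizes incoming requests sequentially. T
The process mon┌──────────────────────┐ sequentially. T
The system vali│       Confirm        │rently. The fram
Data processing│ Save before closing? │currently. The p
The architectur│      [Yes]  No       │ls asynchronousl
The architectur└──────────────────────┘eriodically.    
                                                       
                                                       
                                                       
                                                       
                                                       
                                                       
                                                       
                                                       
                                                       


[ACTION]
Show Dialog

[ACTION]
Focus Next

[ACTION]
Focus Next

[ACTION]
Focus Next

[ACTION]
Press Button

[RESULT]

The pipeline implements configuration files periodicall
The framework processes queue items concurrently.      
Error handling generates database records sequentially.
The algorithm generates thread pools reliably. The proc
The pipeline handles thread pools incrementally.       
Each component validates thread pools asynchronously.  
Data processing maintains network connections periodica
The process optimizes incoming requests sequentially. T
The process monitors memory allocations sequentially. T
The system validates log entries concurrently. The fram
Data processing handles log entries concurrently. The p
The architecture coordinates thread pools asynchronousl
The architecture analyzes log entries periodically.    
                                                       
                                                       
                                                       
                                                       
                                                       
                                                       
                                                       
                                                       
                                                       


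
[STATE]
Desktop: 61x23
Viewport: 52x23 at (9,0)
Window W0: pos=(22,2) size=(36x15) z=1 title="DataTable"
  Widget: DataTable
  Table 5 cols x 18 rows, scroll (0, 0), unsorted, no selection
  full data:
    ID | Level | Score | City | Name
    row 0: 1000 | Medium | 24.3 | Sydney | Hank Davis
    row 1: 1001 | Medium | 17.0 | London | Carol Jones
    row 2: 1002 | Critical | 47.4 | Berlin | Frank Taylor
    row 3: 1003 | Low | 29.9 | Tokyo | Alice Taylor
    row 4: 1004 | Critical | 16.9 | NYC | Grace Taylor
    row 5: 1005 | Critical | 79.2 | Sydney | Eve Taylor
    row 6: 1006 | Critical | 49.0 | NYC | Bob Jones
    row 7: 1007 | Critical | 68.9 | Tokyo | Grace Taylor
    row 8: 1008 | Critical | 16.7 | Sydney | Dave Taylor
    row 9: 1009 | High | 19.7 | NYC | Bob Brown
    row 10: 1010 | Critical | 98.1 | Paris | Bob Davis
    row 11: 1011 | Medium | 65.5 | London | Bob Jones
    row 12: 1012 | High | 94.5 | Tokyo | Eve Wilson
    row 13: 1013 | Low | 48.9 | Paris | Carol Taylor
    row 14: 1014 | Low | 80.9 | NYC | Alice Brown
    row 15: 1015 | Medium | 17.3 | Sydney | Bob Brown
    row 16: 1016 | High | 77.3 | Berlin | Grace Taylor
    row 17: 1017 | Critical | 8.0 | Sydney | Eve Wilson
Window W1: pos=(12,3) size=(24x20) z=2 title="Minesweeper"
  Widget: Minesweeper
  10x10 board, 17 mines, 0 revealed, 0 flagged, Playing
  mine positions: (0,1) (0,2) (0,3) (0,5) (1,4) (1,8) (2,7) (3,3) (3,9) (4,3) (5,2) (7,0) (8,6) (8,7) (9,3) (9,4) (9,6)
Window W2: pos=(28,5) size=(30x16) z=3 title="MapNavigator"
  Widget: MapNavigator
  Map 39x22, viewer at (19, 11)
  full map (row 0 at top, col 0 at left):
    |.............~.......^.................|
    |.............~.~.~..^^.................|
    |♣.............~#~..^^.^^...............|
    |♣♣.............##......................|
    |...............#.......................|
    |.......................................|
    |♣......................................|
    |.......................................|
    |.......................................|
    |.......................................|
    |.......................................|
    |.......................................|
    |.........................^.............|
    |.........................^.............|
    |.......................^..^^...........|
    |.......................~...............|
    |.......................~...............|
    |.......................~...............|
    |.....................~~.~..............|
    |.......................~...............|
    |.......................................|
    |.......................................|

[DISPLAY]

                                                    
                                                    
             ┏━━━━━━━━━━━━━━━━━━━━━━━━━━━━━━━━━━┓   
   ┏━━━━━━━━━━━━━━━━━━━━━━┓                     ┃   
   ┃ Minesweeper          ┃─────────────────────┨   
   ┠───────────────┏━━━━━━━━━━━━━━━━━━━━━━━━━━━━┓   
   ┃■■■■■■■■■■     ┃ MapNavigator               ┃   
   ┃■■■■■■■■■■     ┠────────────────────────────┨   
   ┃■■■■■■■■■■     ┃............................┃   
   ┃■■■■■■■■■■     ┃............................┃   
   ┃■■■■■■■■■■     ┃............................┃   
   ┃■■■■■■■■■■     ┃............................┃   
   ┃■■■■■■■■■■     ┃............................┃   
   ┃■■■■■■■■■■     ┃............................┃   
   ┃■■■■■■■■■■     ┃..............@.............┃   
   ┃■■■■■■■■■■     ┃....................^.......┃   
   ┃               ┃....................^.......┃   
   ┃               ┃..................^..^^.....┃   
   ┃               ┃..................~.........┃   
   ┃               ┃..................~.........┃   
   ┃               ┗━━━━━━━━━━━━━━━━━━━━━━━━━━━━┛   
   ┃                      ┃                         
   ┗━━━━━━━━━━━━━━━━━━━━━━┛                         


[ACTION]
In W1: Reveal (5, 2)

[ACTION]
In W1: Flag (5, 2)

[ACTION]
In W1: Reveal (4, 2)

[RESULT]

                                                    
                                                    
             ┏━━━━━━━━━━━━━━━━━━━━━━━━━━━━━━━━━━┓   
   ┏━━━━━━━━━━━━━━━━━━━━━━┓                     ┃   
   ┃ Minesweeper          ┃─────────────────────┨   
   ┠───────────────┏━━━━━━━━━━━━━━━━━━━━━━━━━━━━┓   
   ┃■✹✹✹■✹■■■■     ┃ MapNavigator               ┃   
   ┃■■■■✹■■■✹■     ┠────────────────────────────┨   
   ┃■■■■■■■✹■■     ┃............................┃   
   ┃■■■✹■■■■■✹     ┃............................┃   
   ┃■■■✹■■■■■■     ┃............................┃   
   ┃■■✹■■■■■■■     ┃............................┃   
   ┃■■■■■■■■■■     ┃............................┃   
   ┃✹■■■■■■■■■     ┃............................┃   
   ┃■■■■■■✹✹■■     ┃..............@.............┃   
   ┃■■■✹✹■✹■■■     ┃....................^.......┃   
   ┃               ┃....................^.......┃   
   ┃               ┃..................^..^^.....┃   
   ┃               ┃..................~.........┃   
   ┃               ┃..................~.........┃   
   ┃               ┗━━━━━━━━━━━━━━━━━━━━━━━━━━━━┛   
   ┃                      ┃                         
   ┗━━━━━━━━━━━━━━━━━━━━━━┛                         


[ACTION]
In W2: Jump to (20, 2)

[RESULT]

                                                    
                                                    
             ┏━━━━━━━━━━━━━━━━━━━━━━━━━━━━━━━━━━┓   
   ┏━━━━━━━━━━━━━━━━━━━━━━┓                     ┃   
   ┃ Minesweeper          ┃─────────────────────┨   
   ┠───────────────┏━━━━━━━━━━━━━━━━━━━━━━━━━━━━┓   
   ┃■✹✹✹■✹■■■■     ┃ MapNavigator               ┃   
   ┃■■■■✹■■■✹■     ┠────────────────────────────┨   
   ┃■■■■■■■✹■■     ┃                            ┃   
   ┃■■■✹■■■■■✹     ┃                            ┃   
   ┃■■■✹■■■■■■     ┃                            ┃   
   ┃■■✹■■■■■■■     ┃                            ┃   
   ┃■■■■■■■■■■     ┃.......~.......^............┃   
   ┃✹■■■■■■■■■     ┃.......~.~.~..^^............┃   
   ┃■■■■■■✹✹■■     ┃........~#~..^@.^^..........┃   
   ┃■■■✹✹■✹■■■     ┃.........##.................┃   
   ┃               ┃.........#..................┃   
   ┃               ┃............................┃   
   ┃               ┃............................┃   
   ┃               ┃............................┃   
   ┃               ┗━━━━━━━━━━━━━━━━━━━━━━━━━━━━┛   
   ┃                      ┃                         
   ┗━━━━━━━━━━━━━━━━━━━━━━┛                         


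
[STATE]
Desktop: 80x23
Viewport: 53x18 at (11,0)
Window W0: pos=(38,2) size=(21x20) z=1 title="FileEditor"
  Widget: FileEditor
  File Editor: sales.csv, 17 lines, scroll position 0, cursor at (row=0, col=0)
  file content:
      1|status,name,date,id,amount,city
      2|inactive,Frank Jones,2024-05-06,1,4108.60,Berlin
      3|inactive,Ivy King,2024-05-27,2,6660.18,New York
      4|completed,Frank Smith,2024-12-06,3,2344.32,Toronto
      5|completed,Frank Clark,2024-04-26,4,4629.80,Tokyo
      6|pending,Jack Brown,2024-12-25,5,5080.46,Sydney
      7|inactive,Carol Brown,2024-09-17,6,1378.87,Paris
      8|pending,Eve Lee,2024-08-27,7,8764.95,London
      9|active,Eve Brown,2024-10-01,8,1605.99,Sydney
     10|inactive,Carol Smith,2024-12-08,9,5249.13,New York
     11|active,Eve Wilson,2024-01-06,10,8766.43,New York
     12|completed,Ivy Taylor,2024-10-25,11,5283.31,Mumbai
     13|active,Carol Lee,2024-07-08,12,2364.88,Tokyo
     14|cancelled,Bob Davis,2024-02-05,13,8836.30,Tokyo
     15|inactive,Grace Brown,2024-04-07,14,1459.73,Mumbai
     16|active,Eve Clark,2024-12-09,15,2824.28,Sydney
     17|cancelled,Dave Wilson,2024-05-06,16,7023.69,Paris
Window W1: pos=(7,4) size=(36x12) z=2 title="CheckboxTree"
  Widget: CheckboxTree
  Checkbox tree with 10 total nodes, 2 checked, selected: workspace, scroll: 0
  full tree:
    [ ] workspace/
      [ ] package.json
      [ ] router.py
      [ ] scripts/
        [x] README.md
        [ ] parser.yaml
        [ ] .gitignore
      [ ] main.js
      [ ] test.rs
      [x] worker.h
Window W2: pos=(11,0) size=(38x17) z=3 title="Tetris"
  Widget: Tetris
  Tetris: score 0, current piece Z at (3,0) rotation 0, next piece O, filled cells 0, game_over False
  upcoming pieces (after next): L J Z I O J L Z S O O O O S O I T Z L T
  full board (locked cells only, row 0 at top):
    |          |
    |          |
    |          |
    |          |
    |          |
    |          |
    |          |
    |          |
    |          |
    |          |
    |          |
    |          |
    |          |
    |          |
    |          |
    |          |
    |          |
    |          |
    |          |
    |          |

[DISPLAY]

┏━━━━━━━━━━━━━━━━━━━━━━━━━━━━━━━━━━━━┓               
┃ Tetris                             ┃               
┠────────────────────────────────────┨━━━━━━━━━┓     
┃          │Next:                    ┃r        ┃     
┃          │▓▓                       ┃─────────┨     
┃          │▓▓                       ┃e,date,i▲┃     
┃          │                         ┃rank Jon█┃     
┃          │                         ┃vy King,░┃     
┃          │                         ┃Frank Sm░┃     
┃          │Score:                   ┃Frank Cl░┃     
┃          │0                        ┃ck Brown░┃     
┃          │                         ┃arol Bro░┃     
┃          │                         ┃e Lee,20░┃     
┃          │                         ┃ Brown,2░┃     
┃          │                         ┃arol Smi░┃     
┃          │                         ┃ Wilson,░┃     
┗━━━━━━━━━━━━━━━━━━━━━━━━━━━━━━━━━━━━┛Ivy Tayl░┃     
                           ┃active,Carol Lee,2░┃     


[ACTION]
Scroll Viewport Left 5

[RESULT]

     ┏━━━━━━━━━━━━━━━━━━━━━━━━━━━━━━━━━━━━┓          
     ┃ Tetris                             ┃          
     ┠────────────────────────────────────┨━━━━━━━━━┓
     ┃          │Next:                    ┃r        ┃
 ┏━━━┃          │▓▓                       ┃─────────┨
 ┃ Ch┃          │▓▓                       ┃e,date,i▲┃
 ┠───┃          │                         ┃rank Jon█┃
 ┃>[-┃          │                         ┃vy King,░┃
 ┃   ┃          │                         ┃Frank Sm░┃
 ┃   ┃          │Score:                   ┃Frank Cl░┃
 ┃   ┃          │0                        ┃ck Brown░┃
 ┃   ┃          │                         ┃arol Bro░┃
 ┃   ┃          │                         ┃e Lee,20░┃
 ┃   ┃          │                         ┃ Brown,2░┃
 ┃   ┃          │                         ┃arol Smi░┃
 ┗━━━┃          │                         ┃ Wilson,░┃
     ┗━━━━━━━━━━━━━━━━━━━━━━━━━━━━━━━━━━━━┛Ivy Tayl░┃
                                ┃active,Carol Lee,2░┃


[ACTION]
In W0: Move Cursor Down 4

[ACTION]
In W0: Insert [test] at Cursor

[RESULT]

     ┏━━━━━━━━━━━━━━━━━━━━━━━━━━━━━━━━━━━━┓          
     ┃ Tetris                             ┃          
     ┠────────────────────────────────────┨━━━━━━━━━┓
     ┃          │Next:                    ┃r        ┃
 ┏━━━┃          │▓▓                       ┃─────────┨
 ┃ Ch┃          │▓▓                       ┃e,date,i▲┃
 ┠───┃          │                         ┃rank Jon█┃
 ┃>[-┃          │                         ┃vy King,░┃
 ┃   ┃          │                         ┃Frank Sm░┃
 ┃   ┃          │Score:                   ┃ted,Fran░┃
 ┃   ┃          │0                        ┃ck Brown░┃
 ┃   ┃          │                         ┃arol Bro░┃
 ┃   ┃          │                         ┃e Lee,20░┃
 ┃   ┃          │                         ┃ Brown,2░┃
 ┃   ┃          │                         ┃arol Smi░┃
 ┗━━━┃          │                         ┃ Wilson,░┃
     ┗━━━━━━━━━━━━━━━━━━━━━━━━━━━━━━━━━━━━┛Ivy Tayl░┃
                                ┃active,Carol Lee,2░┃


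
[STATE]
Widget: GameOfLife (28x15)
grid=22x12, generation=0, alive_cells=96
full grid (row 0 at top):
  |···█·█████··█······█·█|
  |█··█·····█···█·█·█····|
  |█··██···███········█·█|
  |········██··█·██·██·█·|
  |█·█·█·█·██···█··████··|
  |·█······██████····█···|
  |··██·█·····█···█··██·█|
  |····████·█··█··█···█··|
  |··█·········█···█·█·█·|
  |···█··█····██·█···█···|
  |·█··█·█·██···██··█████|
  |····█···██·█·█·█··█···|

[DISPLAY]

Gen: 0                      
···█·█████··█······█·█      
█··█·····█···█·█·█····      
█··██···███········█·█      
········██··█·██·██·█·      
█·█·█·█·██···█··████··      
·█······██████····█···      
··██·█·····█···█··██·█      
····████·█··█··█···█··      
··█·········█···█·█·█·      
···█··█····██·█···█···      
·█··█·█·██···██··█████      
····█···██·█·█·█··█···      
                            
                            


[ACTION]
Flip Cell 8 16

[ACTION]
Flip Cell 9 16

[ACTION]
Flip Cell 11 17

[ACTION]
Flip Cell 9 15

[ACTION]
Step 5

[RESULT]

Gen: 5                      
···███··██············      
··████·█·█············      
·············█········      
·██··········█········      
·██····█····█████···██      
··███···█·······████·█      
·█··█····██·····█████·      
█████···█·█·██···███··      
·█·███··█·█·██·███····      
·····█·······██··█····      
··█··██········██·····      
···██·················      
                            
                            


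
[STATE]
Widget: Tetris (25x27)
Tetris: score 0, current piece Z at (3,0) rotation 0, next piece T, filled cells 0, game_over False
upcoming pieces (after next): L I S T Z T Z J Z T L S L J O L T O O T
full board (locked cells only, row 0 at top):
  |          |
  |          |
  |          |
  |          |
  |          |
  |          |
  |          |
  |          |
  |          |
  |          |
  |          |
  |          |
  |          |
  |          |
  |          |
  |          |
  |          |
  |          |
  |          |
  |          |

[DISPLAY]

   ▓▓     │Next:         
    ▓▓    │ ▒            
          │▒▒▒           
          │              
          │              
          │              
          │Score:        
          │0             
          │              
          │              
          │              
          │              
          │              
          │              
          │              
          │              
          │              
          │              
          │              
          │              
          │              
          │              
          │              
          │              
          │              
          │              
          │              


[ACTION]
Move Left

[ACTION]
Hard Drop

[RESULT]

    ▒     │Next:         
   ▒▒▒    │  ▒           
          │▒▒▒           
          │              
          │              
          │              
          │Score:        
          │0             
          │              
          │              
          │              
          │              
          │              
          │              
          │              
          │              
          │              
          │              
  ▓▓      │              
   ▓▓     │              
          │              
          │              
          │              
          │              
          │              
          │              
          │              


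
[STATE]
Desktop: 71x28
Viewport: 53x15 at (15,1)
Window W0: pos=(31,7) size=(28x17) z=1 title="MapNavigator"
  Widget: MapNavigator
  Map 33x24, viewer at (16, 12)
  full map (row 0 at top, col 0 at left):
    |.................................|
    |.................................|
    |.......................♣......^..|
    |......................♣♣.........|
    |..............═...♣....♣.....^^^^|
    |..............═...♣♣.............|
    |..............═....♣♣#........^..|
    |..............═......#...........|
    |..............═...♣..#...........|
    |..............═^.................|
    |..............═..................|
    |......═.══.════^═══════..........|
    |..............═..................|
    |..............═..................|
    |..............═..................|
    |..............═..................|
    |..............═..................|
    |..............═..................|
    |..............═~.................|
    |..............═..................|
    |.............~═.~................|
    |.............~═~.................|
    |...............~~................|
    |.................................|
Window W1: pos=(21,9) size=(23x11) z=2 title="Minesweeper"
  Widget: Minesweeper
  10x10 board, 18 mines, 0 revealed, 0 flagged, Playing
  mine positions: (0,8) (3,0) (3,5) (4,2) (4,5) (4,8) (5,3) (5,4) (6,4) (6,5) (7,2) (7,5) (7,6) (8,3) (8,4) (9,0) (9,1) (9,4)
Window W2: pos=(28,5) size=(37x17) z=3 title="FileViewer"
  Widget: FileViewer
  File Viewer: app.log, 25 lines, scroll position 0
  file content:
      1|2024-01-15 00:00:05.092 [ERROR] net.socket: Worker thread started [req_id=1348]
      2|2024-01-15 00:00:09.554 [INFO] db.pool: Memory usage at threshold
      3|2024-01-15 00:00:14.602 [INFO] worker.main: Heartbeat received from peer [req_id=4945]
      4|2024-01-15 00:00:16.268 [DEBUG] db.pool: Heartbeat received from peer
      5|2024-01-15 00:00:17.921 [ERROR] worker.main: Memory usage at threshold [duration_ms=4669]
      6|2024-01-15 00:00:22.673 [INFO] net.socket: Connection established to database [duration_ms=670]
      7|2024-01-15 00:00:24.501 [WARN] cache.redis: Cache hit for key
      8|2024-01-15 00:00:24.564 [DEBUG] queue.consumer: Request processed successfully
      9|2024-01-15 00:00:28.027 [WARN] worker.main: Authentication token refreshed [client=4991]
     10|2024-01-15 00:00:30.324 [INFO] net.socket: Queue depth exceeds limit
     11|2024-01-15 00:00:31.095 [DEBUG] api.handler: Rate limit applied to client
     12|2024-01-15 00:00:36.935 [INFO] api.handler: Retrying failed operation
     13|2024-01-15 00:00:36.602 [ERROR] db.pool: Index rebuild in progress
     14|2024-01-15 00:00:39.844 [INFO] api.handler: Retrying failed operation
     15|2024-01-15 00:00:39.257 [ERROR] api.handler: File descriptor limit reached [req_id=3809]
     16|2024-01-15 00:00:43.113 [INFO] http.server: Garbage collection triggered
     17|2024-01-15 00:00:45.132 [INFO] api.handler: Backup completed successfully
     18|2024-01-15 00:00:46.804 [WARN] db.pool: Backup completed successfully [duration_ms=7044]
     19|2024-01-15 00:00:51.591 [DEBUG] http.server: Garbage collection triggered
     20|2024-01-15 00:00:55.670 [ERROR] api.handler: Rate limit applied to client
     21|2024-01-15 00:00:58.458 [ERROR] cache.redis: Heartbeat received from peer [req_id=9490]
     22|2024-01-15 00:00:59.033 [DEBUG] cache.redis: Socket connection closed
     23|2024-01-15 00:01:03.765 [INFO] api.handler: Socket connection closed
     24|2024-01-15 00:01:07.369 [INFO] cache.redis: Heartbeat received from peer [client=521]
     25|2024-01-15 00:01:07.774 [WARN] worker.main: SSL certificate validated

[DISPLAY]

                                                     
                                                     
                                                     
                                                     
             ┏━━━━━━━━━━━━━━━━━━━━━━━━━━━━━━━━━━━┓   
             ┃ FileViewer                        ┃   
             ┠───────────────────────────────────┨   
             ┃2024-01-15 00:00:05.092 [ERROR] ne▲┃   
      ┏━━━━━━┃2024-01-15 00:00:09.554 [INFO] db.█┃   
      ┃ Mines┃2024-01-15 00:00:14.602 [INFO] wor░┃   
      ┠──────┃2024-01-15 00:00:16.268 [DEBUG] db░┃   
      ┃■■■■■■┃2024-01-15 00:00:17.921 [ERROR] wo░┃   
      ┃■■■■■■┃2024-01-15 00:00:22.673 [INFO] net░┃   
      ┃■■■■■■┃2024-01-15 00:00:24.501 [WARN] cac░┃   
      ┃■■■■■■┃2024-01-15 00:00:24.564 [DEBUG] qu░┃   


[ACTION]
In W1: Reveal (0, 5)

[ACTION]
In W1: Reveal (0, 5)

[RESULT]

                                                     
                                                     
                                                     
                                                     
             ┏━━━━━━━━━━━━━━━━━━━━━━━━━━━━━━━━━━━┓   
             ┃ FileViewer                        ┃   
             ┠───────────────────────────────────┨   
             ┃2024-01-15 00:00:05.092 [ERROR] ne▲┃   
      ┏━━━━━━┃2024-01-15 00:00:09.554 [INFO] db.█┃   
      ┃ Mines┃2024-01-15 00:00:14.602 [INFO] wor░┃   
      ┠──────┃2024-01-15 00:00:16.268 [DEBUG] db░┃   
      ┃      ┃2024-01-15 00:00:17.921 [ERROR] wo░┃   
      ┃      ┃2024-01-15 00:00:22.673 [INFO] net░┃   
      ┃11  11┃2024-01-15 00:00:24.501 [WARN] cac░┃   
      ┃■2112■┃2024-01-15 00:00:24.564 [DEBUG] qu░┃   


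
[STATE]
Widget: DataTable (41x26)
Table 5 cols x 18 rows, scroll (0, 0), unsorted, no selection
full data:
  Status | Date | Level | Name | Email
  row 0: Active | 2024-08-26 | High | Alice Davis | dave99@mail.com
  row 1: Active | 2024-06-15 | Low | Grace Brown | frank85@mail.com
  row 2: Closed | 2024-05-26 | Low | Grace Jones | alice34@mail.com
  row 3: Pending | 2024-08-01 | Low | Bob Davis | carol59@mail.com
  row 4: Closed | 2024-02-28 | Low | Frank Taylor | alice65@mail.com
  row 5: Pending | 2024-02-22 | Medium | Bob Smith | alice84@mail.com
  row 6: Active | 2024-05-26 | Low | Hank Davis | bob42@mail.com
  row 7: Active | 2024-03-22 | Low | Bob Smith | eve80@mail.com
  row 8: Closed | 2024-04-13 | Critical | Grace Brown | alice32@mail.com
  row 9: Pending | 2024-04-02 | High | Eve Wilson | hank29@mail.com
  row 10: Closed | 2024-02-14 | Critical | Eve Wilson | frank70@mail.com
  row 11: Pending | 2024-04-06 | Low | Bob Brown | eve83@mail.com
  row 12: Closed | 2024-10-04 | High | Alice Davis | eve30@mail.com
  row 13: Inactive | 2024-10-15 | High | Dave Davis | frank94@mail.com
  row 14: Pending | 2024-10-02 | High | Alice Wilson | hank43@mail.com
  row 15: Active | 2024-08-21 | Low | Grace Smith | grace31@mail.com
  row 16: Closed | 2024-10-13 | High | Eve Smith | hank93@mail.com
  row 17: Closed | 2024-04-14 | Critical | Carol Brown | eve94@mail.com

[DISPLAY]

Status  │Date      │Level   │Name        
────────┼──────────┼────────┼────────────
Active  │2024-08-26│High    │Alice Davis 
Active  │2024-06-15│Low     │Grace Brown 
Closed  │2024-05-26│Low     │Grace Jones 
Pending │2024-08-01│Low     │Bob Davis   
Closed  │2024-02-28│Low     │Frank Taylor
Pending │2024-02-22│Medium  │Bob Smith   
Active  │2024-05-26│Low     │Hank Davis  
Active  │2024-03-22│Low     │Bob Smith   
Closed  │2024-04-13│Critical│Grace Brown 
Pending │2024-04-02│High    │Eve Wilson  
Closed  │2024-02-14│Critical│Eve Wilson  
Pending │2024-04-06│Low     │Bob Brown   
Closed  │2024-10-04│High    │Alice Davis 
Inactive│2024-10-15│High    │Dave Davis  
Pending │2024-10-02│High    │Alice Wilson
Active  │2024-08-21│Low     │Grace Smith 
Closed  │2024-10-13│High    │Eve Smith   
Closed  │2024-04-14│Critical│Carol Brown 
                                         
                                         
                                         
                                         
                                         
                                         


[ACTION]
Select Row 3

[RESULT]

Status  │Date      │Level   │Name        
────────┼──────────┼────────┼────────────
Active  │2024-08-26│High    │Alice Davis 
Active  │2024-06-15│Low     │Grace Brown 
Closed  │2024-05-26│Low     │Grace Jones 
>ending │2024-08-01│Low     │Bob Davis   
Closed  │2024-02-28│Low     │Frank Taylor
Pending │2024-02-22│Medium  │Bob Smith   
Active  │2024-05-26│Low     │Hank Davis  
Active  │2024-03-22│Low     │Bob Smith   
Closed  │2024-04-13│Critical│Grace Brown 
Pending │2024-04-02│High    │Eve Wilson  
Closed  │2024-02-14│Critical│Eve Wilson  
Pending │2024-04-06│Low     │Bob Brown   
Closed  │2024-10-04│High    │Alice Davis 
Inactive│2024-10-15│High    │Dave Davis  
Pending │2024-10-02│High    │Alice Wilson
Active  │2024-08-21│Low     │Grace Smith 
Closed  │2024-10-13│High    │Eve Smith   
Closed  │2024-04-14│Critical│Carol Brown 
                                         
                                         
                                         
                                         
                                         
                                         


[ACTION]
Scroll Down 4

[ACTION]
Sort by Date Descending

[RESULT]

Status  │Date     ▼│Level   │Name        
────────┼──────────┼────────┼────────────
Inactive│2024-10-15│High    │Dave Davis  
Closed  │2024-10-13│High    │Eve Smith   
Closed  │2024-10-04│High    │Alice Davis 
>ending │2024-10-02│High    │Alice Wilson
Active  │2024-08-26│High    │Alice Davis 
Active  │2024-08-21│Low     │Grace Smith 
Pending │2024-08-01│Low     │Bob Davis   
Active  │2024-06-15│Low     │Grace Brown 
Closed  │2024-05-26│Low     │Grace Jones 
Active  │2024-05-26│Low     │Hank Davis  
Closed  │2024-04-14│Critical│Carol Brown 
Closed  │2024-04-13│Critical│Grace Brown 
Pending │2024-04-06│Low     │Bob Brown   
Pending │2024-04-02│High    │Eve Wilson  
Active  │2024-03-22│Low     │Bob Smith   
Closed  │2024-02-28│Low     │Frank Taylor
Pending │2024-02-22│Medium  │Bob Smith   
Closed  │2024-02-14│Critical│Eve Wilson  
                                         
                                         
                                         
                                         
                                         
                                         


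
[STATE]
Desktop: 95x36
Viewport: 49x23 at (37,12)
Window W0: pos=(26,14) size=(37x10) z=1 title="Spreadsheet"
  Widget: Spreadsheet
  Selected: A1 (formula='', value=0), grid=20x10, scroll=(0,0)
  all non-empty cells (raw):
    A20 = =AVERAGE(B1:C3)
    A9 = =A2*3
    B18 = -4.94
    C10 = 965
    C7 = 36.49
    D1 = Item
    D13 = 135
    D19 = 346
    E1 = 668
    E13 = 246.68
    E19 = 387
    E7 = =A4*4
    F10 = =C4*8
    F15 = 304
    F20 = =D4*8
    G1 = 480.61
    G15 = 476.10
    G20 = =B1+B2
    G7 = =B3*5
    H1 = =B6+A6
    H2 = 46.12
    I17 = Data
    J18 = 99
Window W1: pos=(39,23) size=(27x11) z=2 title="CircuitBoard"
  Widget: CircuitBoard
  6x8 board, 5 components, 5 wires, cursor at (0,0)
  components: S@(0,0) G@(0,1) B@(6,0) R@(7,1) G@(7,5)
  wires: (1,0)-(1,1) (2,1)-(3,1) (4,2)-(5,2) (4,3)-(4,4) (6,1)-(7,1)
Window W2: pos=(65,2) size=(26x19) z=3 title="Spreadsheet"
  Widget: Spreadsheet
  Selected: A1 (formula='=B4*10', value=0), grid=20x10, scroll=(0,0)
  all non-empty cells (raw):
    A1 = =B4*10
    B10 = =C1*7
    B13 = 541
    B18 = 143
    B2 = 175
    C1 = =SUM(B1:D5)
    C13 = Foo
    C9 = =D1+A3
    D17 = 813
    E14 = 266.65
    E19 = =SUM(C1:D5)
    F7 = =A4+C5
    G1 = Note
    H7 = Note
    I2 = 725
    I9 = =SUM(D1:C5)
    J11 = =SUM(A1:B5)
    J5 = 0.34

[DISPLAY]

                            ┃  5        0       0
                            ┃  6        0       0
━━━━━━━━━━━━━━━━━━━━━━━━━┓  ┃  7        0       0
et                       ┃  ┃  8        0       0
─────────────────────────┨  ┃  9        0       0
                         ┃  ┃ 10        0#CIRC!  
     B       C       D   ┃  ┃ 11        0       0
-------------------------┃  ┃ 12        0       0
0]       0       0Item   ┃  ┗━━━━━━━━━━━━━━━━━━━━
 0       0       0       ┃                       
 0       0       0       ┃                       
━━┏━━━━━━━━━━━━━━━━━━━━━━━━━┓                    
  ┃ CircuitBoard            ┃                    
  ┠─────────────────────────┨                    
  ┃   0 1 2 3 4 5           ┃                    
  ┃0  [S]  G                ┃                    
  ┃                         ┃                    
  ┃1   · ─ ·                ┃                    
  ┃                         ┃                    
  ┃2       ·                ┃                    
  ┃        │                ┃                    
  ┗━━━━━━━━━━━━━━━━━━━━━━━━━┛                    
                                                 


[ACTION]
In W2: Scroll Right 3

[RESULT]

                            ┃  5        0       0
                            ┃  6        0       0
━━━━━━━━━━━━━━━━━━━━━━━━━┓  ┃  7        0       0
et                       ┃  ┃  8        0       0
─────────────────────────┨  ┃  9        0       0
                         ┃  ┃ 10        0       0
     B       C       D   ┃  ┃ 11        0       0
-------------------------┃  ┃ 12        0       0
0]       0       0Item   ┃  ┗━━━━━━━━━━━━━━━━━━━━
 0       0       0       ┃                       
 0       0       0       ┃                       
━━┏━━━━━━━━━━━━━━━━━━━━━━━━━┓                    
  ┃ CircuitBoard            ┃                    
  ┠─────────────────────────┨                    
  ┃   0 1 2 3 4 5           ┃                    
  ┃0  [S]  G                ┃                    
  ┃                         ┃                    
  ┃1   · ─ ·                ┃                    
  ┃                         ┃                    
  ┃2       ·                ┃                    
  ┃        │                ┃                    
  ┗━━━━━━━━━━━━━━━━━━━━━━━━━┛                    
                                                 


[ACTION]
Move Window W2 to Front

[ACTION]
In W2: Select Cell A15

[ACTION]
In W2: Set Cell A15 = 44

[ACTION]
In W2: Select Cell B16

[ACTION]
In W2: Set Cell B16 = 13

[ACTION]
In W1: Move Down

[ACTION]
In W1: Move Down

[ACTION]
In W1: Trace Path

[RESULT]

                            ┃  5        0       0
                            ┃  6        0       0
━━━━━━━━━━━━━━━━━━━━━━━━━┓  ┃  7        0       0
et                       ┃  ┃  8        0       0
─────────────────────────┨  ┃  9        0       0
                         ┃  ┃ 10        0       0
     B       C       D   ┃  ┃ 11        0       0
-------------------------┃  ┃ 12        0       0
0]       0       0Item   ┃  ┗━━━━━━━━━━━━━━━━━━━━
 0       0       0       ┃                       
 0       0       0       ┃                       
━━┏━━━━━━━━━━━━━━━━━━━━━━━━━┓                    
  ┃ CircuitBoard            ┃                    
  ┠─────────────────────────┨                    
  ┃   0 1 2 3 4 5           ┃                    
  ┃0   S   G                ┃                    
  ┃                         ┃                    
  ┃1   · ─ ·                ┃                    
  ┃                         ┃                    
  ┃2  [.]  ·                ┃                    
  ┃        │                ┃                    
  ┗━━━━━━━━━━━━━━━━━━━━━━━━━┛                    
                                                 
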